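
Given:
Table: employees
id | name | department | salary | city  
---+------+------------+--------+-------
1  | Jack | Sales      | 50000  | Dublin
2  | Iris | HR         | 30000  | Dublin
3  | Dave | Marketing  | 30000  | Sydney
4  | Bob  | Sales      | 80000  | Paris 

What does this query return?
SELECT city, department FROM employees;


Projecting columns: city, department

4 rows:
Dublin, Sales
Dublin, HR
Sydney, Marketing
Paris, Sales


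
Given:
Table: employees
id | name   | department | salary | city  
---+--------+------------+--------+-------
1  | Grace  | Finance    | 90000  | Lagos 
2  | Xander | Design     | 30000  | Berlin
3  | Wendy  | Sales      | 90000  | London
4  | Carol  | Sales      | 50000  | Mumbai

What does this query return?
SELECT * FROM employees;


SELECT * returns all 4 rows with all columns

4 rows:
1, Grace, Finance, 90000, Lagos
2, Xander, Design, 30000, Berlin
3, Wendy, Sales, 90000, London
4, Carol, Sales, 50000, Mumbai


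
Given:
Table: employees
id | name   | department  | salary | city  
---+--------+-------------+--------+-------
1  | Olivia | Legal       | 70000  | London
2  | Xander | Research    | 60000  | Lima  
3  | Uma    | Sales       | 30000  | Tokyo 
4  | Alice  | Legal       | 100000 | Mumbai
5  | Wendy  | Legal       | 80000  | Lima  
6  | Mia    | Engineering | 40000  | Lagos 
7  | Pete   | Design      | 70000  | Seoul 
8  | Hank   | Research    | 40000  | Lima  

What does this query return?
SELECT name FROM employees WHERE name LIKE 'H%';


LIKE 'H%' matches names starting with 'H'
Matching: 1

1 rows:
Hank


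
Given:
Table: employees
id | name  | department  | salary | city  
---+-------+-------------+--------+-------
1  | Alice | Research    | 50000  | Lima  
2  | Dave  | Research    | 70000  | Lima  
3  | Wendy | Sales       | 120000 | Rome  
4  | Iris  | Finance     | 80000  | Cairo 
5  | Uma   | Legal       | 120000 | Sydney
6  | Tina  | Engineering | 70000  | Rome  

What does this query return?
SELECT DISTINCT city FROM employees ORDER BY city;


All 'city' values (row order): Lima, Lima, Rome, Cairo, Sydney, Rome
Removing duplicates leaves 4 unique value(s).

4 values:
Cairo
Lima
Rome
Sydney


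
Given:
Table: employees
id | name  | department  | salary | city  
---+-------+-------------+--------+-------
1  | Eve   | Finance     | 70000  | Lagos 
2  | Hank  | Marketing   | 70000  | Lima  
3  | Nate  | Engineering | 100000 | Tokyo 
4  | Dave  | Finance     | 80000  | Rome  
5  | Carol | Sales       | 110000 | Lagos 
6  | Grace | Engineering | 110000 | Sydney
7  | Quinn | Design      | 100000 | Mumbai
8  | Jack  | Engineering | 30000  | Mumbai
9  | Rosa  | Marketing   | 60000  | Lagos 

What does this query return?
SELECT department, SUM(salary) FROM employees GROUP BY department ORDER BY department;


Summing salary within each department:
  Design: 100000 = 100000
  Engineering: 100000 + 110000 + 30000 = 240000
  Finance: 70000 + 80000 = 150000
  Marketing: 70000 + 60000 = 130000
  Sales: 110000 = 110000


5 groups:
Design, 100000
Engineering, 240000
Finance, 150000
Marketing, 130000
Sales, 110000


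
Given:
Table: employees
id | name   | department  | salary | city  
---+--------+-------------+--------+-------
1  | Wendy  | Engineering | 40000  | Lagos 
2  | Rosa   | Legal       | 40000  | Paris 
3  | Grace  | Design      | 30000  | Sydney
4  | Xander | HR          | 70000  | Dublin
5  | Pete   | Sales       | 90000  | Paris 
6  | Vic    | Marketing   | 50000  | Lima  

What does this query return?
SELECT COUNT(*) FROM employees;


COUNT(*) counts all rows

6


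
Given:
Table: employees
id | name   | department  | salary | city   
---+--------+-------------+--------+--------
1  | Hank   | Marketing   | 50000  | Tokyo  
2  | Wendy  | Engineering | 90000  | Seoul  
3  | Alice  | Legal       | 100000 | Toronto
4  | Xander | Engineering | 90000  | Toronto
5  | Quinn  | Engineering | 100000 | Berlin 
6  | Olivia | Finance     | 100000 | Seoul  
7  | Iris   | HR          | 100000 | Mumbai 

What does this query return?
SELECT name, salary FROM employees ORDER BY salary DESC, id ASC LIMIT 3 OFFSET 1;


Sort by salary DESC (id ASC tiebreak), then skip 1 and take 3
Rows 2 through 4

3 rows:
Quinn, 100000
Olivia, 100000
Iris, 100000


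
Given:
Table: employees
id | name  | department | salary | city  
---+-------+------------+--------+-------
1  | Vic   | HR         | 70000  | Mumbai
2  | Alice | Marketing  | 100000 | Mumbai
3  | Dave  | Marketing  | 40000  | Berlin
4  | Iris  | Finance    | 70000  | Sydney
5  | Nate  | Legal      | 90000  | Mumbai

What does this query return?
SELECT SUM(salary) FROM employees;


SUM(salary) = 70000 + 100000 + 40000 + 70000 + 90000 = 370000

370000


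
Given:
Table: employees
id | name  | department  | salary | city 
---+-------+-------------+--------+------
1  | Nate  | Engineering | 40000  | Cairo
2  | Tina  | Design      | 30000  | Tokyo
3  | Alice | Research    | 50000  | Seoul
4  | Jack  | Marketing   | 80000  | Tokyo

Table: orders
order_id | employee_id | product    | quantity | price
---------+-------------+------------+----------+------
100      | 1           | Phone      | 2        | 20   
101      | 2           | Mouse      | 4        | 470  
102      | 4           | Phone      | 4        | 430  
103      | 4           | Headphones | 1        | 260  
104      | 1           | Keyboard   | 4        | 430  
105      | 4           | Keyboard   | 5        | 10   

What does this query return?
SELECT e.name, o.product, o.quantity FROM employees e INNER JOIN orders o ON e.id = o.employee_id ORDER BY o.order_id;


Joining employees.id = orders.employee_id:
  employee Nate (id=1) -> order Phone
  employee Tina (id=2) -> order Mouse
  employee Jack (id=4) -> order Phone
  employee Jack (id=4) -> order Headphones
  employee Nate (id=1) -> order Keyboard
  employee Jack (id=4) -> order Keyboard


6 rows:
Nate, Phone, 2
Tina, Mouse, 4
Jack, Phone, 4
Jack, Headphones, 1
Nate, Keyboard, 4
Jack, Keyboard, 5


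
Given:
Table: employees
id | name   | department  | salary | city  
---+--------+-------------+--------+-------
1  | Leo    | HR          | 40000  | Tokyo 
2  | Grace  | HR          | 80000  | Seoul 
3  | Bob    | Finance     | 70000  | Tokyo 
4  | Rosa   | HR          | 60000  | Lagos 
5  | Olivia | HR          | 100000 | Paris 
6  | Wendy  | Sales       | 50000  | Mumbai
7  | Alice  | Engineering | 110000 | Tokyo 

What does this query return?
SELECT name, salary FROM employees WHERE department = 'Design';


Filtering: department = 'Design'
Matching rows: 0

Empty result set (0 rows)


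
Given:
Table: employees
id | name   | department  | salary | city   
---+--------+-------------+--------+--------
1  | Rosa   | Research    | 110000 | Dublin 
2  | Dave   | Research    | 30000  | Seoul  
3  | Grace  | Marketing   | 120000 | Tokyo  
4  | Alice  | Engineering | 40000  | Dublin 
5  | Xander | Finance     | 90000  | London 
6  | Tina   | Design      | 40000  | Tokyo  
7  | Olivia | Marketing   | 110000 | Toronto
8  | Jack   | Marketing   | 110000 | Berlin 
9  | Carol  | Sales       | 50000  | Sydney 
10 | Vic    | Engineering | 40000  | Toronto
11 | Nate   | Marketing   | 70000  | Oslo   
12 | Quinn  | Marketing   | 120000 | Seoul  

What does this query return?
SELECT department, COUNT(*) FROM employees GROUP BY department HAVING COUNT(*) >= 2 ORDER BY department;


Groups with count >= 2:
  Engineering: 2 -> PASS
  Marketing: 5 -> PASS
  Research: 2 -> PASS
  Design: 1 -> filtered out
  Finance: 1 -> filtered out
  Sales: 1 -> filtered out


3 groups:
Engineering, 2
Marketing, 5
Research, 2


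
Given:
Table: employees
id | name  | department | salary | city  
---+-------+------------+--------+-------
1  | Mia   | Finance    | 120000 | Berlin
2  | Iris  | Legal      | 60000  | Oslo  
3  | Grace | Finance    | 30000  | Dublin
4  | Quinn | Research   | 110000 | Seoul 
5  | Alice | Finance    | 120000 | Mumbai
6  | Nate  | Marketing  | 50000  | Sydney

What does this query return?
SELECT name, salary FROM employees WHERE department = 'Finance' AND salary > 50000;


Filtering: department = 'Finance' AND salary > 50000
Matching: 2 rows

2 rows:
Mia, 120000
Alice, 120000


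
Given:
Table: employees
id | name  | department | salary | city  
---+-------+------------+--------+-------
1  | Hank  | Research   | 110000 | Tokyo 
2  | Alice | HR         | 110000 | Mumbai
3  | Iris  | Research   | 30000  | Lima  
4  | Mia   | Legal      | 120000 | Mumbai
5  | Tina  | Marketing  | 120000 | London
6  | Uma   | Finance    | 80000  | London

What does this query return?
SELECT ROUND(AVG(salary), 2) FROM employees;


SUM(salary) = 570000
COUNT = 6
ROUND(AVG, 2) = ROUND(570000 / 6, 2) = 95000.0

95000.0


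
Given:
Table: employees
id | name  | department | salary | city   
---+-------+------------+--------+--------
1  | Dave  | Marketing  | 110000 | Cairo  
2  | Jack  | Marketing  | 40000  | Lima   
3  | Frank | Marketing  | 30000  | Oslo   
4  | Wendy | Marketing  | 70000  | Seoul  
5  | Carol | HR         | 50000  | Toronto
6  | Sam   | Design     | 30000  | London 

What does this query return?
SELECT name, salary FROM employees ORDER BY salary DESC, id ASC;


Sorting by salary DESC, then id ASC for ties

6 rows:
Dave, 110000
Wendy, 70000
Carol, 50000
Jack, 40000
Frank, 30000
Sam, 30000


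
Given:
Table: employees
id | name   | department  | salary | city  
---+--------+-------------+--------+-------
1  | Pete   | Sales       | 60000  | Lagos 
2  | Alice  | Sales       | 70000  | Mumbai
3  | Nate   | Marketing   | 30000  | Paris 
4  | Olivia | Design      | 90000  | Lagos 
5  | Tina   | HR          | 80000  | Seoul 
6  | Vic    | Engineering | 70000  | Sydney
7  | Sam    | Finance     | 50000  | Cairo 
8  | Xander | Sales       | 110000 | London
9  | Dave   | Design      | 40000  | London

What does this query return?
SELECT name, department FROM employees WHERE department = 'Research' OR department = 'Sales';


Filtering: department = 'Research' OR 'Sales'
Matching: 3 rows

3 rows:
Pete, Sales
Alice, Sales
Xander, Sales


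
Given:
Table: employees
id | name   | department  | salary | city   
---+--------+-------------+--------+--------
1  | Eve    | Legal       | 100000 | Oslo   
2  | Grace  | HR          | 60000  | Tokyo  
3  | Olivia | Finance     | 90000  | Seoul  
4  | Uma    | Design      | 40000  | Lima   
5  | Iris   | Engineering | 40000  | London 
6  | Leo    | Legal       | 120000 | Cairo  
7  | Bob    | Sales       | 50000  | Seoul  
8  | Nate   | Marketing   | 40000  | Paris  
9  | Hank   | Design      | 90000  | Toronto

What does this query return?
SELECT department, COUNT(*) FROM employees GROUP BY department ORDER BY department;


Assigning each row to its department group:
  Eve -> Legal
  Grace -> HR
  Olivia -> Finance
  Uma -> Design
  Iris -> Engineering
  Leo -> Legal
  Bob -> Sales
  Nate -> Marketing
  Hank -> Design


7 groups:
Design, 2
Engineering, 1
Finance, 1
HR, 1
Legal, 2
Marketing, 1
Sales, 1


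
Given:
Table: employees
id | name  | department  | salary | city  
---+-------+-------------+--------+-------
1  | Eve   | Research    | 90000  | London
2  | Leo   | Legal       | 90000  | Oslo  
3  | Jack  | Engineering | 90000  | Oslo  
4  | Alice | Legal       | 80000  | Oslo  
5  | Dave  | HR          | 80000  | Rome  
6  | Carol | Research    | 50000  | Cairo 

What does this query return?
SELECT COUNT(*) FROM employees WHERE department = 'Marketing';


Counting rows where department = 'Marketing'


0


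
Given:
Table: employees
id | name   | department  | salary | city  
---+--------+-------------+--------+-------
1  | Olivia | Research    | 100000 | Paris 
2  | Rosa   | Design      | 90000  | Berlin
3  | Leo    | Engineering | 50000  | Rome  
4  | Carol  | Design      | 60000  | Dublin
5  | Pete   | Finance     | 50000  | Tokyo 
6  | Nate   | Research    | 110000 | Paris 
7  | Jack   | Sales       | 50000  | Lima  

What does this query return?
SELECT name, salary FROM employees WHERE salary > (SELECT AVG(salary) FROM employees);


Subquery: AVG(salary) = 72857.14
Filtering: salary > 72857.14
  Olivia (100000) -> MATCH
  Rosa (90000) -> MATCH
  Nate (110000) -> MATCH


3 rows:
Olivia, 100000
Rosa, 90000
Nate, 110000


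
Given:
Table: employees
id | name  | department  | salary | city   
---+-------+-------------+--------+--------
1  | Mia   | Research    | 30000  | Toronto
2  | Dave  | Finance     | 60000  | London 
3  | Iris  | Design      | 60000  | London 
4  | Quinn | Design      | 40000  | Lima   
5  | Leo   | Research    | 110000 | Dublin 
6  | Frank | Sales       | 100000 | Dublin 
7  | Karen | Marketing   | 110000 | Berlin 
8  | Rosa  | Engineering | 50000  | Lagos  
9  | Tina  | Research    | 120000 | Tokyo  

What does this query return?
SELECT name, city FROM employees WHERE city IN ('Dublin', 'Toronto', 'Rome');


Filtering: city IN ('Dublin', 'Toronto', 'Rome')
Matching: 3 rows

3 rows:
Mia, Toronto
Leo, Dublin
Frank, Dublin


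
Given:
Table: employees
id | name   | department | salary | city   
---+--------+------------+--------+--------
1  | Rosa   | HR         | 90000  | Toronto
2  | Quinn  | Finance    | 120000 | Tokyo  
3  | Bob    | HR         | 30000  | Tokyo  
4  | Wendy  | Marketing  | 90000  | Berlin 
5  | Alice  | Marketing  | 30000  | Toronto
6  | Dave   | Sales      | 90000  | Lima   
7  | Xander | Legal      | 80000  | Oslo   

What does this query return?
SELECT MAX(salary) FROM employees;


Salaries: 90000, 120000, 30000, 90000, 30000, 90000, 80000
MAX = 120000

120000


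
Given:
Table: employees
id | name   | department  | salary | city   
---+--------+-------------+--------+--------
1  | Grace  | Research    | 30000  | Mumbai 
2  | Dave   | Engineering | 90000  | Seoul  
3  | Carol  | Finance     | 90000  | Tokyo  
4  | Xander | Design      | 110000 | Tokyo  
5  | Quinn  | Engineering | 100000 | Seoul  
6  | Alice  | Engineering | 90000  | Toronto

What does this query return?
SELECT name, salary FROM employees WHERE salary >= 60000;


Filtering: salary >= 60000
Matching: 5 rows

5 rows:
Dave, 90000
Carol, 90000
Xander, 110000
Quinn, 100000
Alice, 90000


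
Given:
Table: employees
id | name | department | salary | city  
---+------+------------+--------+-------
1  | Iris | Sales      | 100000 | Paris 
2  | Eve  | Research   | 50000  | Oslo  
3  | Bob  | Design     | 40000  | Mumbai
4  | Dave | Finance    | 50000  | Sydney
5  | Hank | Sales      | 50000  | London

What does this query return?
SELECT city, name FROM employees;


Projecting columns: city, name

5 rows:
Paris, Iris
Oslo, Eve
Mumbai, Bob
Sydney, Dave
London, Hank


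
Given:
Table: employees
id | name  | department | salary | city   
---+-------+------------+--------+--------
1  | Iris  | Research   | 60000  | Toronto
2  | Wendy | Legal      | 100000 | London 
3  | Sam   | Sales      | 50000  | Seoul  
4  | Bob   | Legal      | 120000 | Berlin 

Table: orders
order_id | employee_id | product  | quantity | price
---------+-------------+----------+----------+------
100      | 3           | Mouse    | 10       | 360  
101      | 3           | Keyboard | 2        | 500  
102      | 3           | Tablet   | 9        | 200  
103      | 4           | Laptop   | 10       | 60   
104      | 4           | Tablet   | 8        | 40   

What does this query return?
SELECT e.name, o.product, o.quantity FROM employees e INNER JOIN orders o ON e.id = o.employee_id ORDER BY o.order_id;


Joining employees.id = orders.employee_id:
  employee Sam (id=3) -> order Mouse
  employee Sam (id=3) -> order Keyboard
  employee Sam (id=3) -> order Tablet
  employee Bob (id=4) -> order Laptop
  employee Bob (id=4) -> order Tablet


5 rows:
Sam, Mouse, 10
Sam, Keyboard, 2
Sam, Tablet, 9
Bob, Laptop, 10
Bob, Tablet, 8


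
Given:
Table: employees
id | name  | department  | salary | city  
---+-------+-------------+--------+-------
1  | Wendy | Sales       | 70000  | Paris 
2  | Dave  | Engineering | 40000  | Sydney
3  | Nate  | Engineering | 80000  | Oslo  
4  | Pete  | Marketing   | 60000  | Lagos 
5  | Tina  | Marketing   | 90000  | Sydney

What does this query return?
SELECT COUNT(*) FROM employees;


COUNT(*) counts all rows

5


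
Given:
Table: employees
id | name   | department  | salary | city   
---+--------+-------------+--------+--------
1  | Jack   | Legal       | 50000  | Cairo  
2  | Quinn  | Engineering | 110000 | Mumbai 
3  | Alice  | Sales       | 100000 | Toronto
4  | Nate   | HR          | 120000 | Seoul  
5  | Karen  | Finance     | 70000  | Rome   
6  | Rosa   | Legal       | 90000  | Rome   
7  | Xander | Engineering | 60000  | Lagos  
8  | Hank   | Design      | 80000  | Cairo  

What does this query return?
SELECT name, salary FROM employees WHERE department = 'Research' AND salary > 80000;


Filtering: department = 'Research' AND salary > 80000
Matching: 0 rows

Empty result set (0 rows)


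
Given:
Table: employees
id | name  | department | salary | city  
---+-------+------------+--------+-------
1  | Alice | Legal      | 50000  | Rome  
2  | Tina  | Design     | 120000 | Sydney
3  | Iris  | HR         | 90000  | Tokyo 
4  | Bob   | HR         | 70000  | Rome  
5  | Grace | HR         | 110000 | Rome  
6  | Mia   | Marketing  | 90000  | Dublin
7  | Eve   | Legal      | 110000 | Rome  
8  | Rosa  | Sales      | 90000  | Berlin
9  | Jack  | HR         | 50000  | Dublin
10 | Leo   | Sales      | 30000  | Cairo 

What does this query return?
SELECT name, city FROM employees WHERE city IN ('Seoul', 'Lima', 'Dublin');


Filtering: city IN ('Seoul', 'Lima', 'Dublin')
Matching: 2 rows

2 rows:
Mia, Dublin
Jack, Dublin


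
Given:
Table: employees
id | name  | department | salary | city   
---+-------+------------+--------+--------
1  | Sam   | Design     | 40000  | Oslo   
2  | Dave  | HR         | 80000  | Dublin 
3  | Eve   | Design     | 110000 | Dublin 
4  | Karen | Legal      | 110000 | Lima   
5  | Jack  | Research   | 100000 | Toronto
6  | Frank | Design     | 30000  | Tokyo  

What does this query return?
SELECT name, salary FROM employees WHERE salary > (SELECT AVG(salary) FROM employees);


Subquery: AVG(salary) = 78333.33
Filtering: salary > 78333.33
  Dave (80000) -> MATCH
  Eve (110000) -> MATCH
  Karen (110000) -> MATCH
  Jack (100000) -> MATCH


4 rows:
Dave, 80000
Eve, 110000
Karen, 110000
Jack, 100000


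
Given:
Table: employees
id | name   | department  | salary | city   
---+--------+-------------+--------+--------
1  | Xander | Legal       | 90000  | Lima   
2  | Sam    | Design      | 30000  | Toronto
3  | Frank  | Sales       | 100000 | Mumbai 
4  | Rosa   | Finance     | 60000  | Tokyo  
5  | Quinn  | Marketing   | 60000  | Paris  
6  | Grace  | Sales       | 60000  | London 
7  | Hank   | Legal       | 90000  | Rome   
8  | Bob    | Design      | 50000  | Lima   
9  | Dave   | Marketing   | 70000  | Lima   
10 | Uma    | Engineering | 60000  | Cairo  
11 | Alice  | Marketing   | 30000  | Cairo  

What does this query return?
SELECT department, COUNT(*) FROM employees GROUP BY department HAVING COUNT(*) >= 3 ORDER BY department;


Groups with count >= 3:
  Marketing: 3 -> PASS
  Design: 2 -> filtered out
  Engineering: 1 -> filtered out
  Finance: 1 -> filtered out
  Legal: 2 -> filtered out
  Sales: 2 -> filtered out


1 groups:
Marketing, 3


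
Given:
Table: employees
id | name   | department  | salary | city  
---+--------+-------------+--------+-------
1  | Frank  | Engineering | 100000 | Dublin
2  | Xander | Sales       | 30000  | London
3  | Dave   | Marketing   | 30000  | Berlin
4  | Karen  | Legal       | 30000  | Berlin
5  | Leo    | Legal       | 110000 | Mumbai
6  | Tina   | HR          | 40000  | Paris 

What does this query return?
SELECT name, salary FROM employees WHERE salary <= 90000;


Filtering: salary <= 90000
Matching: 4 rows

4 rows:
Xander, 30000
Dave, 30000
Karen, 30000
Tina, 40000


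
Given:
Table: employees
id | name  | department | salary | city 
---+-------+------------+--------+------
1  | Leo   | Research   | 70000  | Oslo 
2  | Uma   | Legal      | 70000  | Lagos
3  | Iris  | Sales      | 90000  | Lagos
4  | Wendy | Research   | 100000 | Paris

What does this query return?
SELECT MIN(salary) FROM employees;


Salaries: 70000, 70000, 90000, 100000
MIN = 70000

70000


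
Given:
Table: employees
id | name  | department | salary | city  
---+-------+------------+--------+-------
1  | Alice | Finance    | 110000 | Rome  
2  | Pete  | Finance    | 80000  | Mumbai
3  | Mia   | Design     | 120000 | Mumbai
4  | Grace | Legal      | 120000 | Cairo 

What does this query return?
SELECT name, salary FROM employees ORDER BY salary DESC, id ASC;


Sorting by salary DESC, then id ASC for ties

4 rows:
Mia, 120000
Grace, 120000
Alice, 110000
Pete, 80000


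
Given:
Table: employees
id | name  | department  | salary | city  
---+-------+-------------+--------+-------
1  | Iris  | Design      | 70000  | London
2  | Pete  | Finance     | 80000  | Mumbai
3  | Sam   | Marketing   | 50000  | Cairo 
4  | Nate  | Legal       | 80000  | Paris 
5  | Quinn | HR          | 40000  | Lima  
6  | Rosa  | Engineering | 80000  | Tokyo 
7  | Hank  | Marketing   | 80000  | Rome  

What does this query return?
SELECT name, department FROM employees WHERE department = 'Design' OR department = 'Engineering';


Filtering: department = 'Design' OR 'Engineering'
Matching: 2 rows

2 rows:
Iris, Design
Rosa, Engineering


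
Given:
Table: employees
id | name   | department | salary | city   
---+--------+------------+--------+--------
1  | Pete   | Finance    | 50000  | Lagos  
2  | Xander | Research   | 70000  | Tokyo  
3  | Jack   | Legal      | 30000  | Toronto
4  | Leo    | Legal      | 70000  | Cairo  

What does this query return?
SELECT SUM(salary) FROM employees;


SUM(salary) = 50000 + 70000 + 30000 + 70000 = 220000

220000


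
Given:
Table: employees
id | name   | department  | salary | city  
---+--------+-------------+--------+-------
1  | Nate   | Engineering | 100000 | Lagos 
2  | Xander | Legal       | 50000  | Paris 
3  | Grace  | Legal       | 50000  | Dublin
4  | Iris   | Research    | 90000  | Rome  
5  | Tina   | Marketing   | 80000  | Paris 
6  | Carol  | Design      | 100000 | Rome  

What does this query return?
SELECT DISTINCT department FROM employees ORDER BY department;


All 'department' values (row order): Engineering, Legal, Legal, Research, Marketing, Design
Removing duplicates leaves 5 unique value(s).

5 values:
Design
Engineering
Legal
Marketing
Research


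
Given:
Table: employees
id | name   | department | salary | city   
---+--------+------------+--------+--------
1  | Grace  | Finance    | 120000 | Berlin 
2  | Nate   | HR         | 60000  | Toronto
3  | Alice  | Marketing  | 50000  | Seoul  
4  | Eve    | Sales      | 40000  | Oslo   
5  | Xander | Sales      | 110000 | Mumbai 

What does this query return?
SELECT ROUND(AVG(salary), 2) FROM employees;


SUM(salary) = 380000
COUNT = 5
ROUND(AVG, 2) = ROUND(380000 / 5, 2) = 76000.0

76000.0


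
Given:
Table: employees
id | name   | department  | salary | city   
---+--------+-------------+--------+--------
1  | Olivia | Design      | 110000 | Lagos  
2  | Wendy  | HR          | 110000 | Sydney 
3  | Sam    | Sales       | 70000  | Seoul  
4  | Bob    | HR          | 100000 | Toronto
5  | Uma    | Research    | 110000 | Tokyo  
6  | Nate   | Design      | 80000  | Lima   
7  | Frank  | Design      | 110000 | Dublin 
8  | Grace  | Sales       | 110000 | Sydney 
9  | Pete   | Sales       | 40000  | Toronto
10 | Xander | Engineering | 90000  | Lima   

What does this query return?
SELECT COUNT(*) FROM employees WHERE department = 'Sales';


Counting rows where department = 'Sales'
  Sam -> MATCH
  Grace -> MATCH
  Pete -> MATCH


3


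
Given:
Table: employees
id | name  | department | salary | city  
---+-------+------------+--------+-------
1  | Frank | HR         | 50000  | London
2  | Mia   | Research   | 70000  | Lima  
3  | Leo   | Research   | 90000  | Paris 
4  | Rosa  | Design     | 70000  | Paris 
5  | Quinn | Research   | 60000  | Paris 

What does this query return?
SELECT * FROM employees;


SELECT * returns all 5 rows with all columns

5 rows:
1, Frank, HR, 50000, London
2, Mia, Research, 70000, Lima
3, Leo, Research, 90000, Paris
4, Rosa, Design, 70000, Paris
5, Quinn, Research, 60000, Paris


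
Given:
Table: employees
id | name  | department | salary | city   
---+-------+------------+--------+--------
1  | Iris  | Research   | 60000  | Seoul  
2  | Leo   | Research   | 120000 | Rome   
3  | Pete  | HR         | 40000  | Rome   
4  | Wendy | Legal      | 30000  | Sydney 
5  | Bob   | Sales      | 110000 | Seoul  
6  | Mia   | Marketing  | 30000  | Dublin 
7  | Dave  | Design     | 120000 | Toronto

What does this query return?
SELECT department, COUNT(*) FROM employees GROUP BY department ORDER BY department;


Assigning each row to its department group:
  Iris -> Research
  Leo -> Research
  Pete -> HR
  Wendy -> Legal
  Bob -> Sales
  Mia -> Marketing
  Dave -> Design


6 groups:
Design, 1
HR, 1
Legal, 1
Marketing, 1
Research, 2
Sales, 1


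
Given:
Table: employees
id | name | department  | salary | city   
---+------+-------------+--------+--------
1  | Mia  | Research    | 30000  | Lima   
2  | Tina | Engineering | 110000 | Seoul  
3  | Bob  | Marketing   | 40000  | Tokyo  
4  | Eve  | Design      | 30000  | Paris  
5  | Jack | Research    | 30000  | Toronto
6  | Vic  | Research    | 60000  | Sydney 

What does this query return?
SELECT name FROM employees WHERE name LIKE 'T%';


LIKE 'T%' matches names starting with 'T'
Matching: 1

1 rows:
Tina


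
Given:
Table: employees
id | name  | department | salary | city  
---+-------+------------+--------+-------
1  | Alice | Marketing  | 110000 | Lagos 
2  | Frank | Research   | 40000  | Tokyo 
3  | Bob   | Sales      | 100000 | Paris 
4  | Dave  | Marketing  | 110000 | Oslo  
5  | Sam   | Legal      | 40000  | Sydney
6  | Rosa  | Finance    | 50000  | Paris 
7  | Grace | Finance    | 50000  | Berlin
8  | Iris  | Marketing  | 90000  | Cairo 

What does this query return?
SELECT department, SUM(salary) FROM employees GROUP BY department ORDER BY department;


Summing salary within each department:
  Finance: 50000 + 50000 = 100000
  Legal: 40000 = 40000
  Marketing: 110000 + 110000 + 90000 = 310000
  Research: 40000 = 40000
  Sales: 100000 = 100000


5 groups:
Finance, 100000
Legal, 40000
Marketing, 310000
Research, 40000
Sales, 100000


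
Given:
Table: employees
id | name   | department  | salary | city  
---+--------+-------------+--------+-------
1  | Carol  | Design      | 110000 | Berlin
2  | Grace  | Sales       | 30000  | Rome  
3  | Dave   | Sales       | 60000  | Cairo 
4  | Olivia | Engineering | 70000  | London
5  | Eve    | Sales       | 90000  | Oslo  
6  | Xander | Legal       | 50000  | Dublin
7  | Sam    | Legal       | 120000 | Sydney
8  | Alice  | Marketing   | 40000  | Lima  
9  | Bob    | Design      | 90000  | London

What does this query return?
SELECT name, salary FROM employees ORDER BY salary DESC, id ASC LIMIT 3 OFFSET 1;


Sort by salary DESC (id ASC tiebreak), then skip 1 and take 3
Rows 2 through 4

3 rows:
Carol, 110000
Eve, 90000
Bob, 90000


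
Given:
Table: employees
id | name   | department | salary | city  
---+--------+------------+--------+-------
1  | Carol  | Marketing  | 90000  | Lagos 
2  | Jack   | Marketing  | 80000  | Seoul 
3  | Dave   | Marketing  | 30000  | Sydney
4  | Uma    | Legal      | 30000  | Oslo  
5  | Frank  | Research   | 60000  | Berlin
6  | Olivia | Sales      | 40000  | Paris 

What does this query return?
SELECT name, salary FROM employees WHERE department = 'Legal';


Filtering: department = 'Legal'
Matching rows: 1

1 rows:
Uma, 30000


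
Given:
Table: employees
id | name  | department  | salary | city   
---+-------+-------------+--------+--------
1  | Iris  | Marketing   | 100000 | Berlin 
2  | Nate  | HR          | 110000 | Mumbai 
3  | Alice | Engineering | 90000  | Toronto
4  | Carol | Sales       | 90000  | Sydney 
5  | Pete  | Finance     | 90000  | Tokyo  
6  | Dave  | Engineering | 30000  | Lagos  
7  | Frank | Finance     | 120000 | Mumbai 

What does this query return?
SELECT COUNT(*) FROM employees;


COUNT(*) counts all rows

7


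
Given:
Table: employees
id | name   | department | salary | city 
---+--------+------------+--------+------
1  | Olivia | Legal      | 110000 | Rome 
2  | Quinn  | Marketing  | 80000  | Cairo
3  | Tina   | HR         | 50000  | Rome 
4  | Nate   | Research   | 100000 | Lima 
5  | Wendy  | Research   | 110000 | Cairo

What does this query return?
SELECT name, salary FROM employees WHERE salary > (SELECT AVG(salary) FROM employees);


Subquery: AVG(salary) = 90000.0
Filtering: salary > 90000.0
  Olivia (110000) -> MATCH
  Nate (100000) -> MATCH
  Wendy (110000) -> MATCH


3 rows:
Olivia, 110000
Nate, 100000
Wendy, 110000


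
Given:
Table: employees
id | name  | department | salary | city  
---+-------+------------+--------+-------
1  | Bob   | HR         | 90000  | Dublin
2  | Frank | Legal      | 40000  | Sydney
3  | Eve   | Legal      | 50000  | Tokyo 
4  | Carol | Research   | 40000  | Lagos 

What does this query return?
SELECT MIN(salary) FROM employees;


Salaries: 90000, 40000, 50000, 40000
MIN = 40000

40000


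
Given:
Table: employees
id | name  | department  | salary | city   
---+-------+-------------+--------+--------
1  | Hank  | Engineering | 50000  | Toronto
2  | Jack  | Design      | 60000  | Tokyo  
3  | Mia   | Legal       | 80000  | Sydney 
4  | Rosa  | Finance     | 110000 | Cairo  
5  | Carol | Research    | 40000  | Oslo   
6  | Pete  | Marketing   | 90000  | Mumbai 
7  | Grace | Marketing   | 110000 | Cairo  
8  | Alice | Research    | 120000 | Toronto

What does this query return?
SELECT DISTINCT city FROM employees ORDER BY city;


All 'city' values (row order): Toronto, Tokyo, Sydney, Cairo, Oslo, Mumbai, Cairo, Toronto
Removing duplicates leaves 6 unique value(s).

6 values:
Cairo
Mumbai
Oslo
Sydney
Tokyo
Toronto


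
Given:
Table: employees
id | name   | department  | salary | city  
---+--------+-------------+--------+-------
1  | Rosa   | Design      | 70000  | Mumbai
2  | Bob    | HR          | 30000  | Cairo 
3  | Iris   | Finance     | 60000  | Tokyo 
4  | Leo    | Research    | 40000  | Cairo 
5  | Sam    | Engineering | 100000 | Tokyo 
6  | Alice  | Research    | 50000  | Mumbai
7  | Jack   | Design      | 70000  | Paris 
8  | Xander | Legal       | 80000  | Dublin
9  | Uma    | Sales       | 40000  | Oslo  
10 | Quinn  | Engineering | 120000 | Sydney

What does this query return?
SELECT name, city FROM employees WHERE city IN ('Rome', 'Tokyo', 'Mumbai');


Filtering: city IN ('Rome', 'Tokyo', 'Mumbai')
Matching: 4 rows

4 rows:
Rosa, Mumbai
Iris, Tokyo
Sam, Tokyo
Alice, Mumbai


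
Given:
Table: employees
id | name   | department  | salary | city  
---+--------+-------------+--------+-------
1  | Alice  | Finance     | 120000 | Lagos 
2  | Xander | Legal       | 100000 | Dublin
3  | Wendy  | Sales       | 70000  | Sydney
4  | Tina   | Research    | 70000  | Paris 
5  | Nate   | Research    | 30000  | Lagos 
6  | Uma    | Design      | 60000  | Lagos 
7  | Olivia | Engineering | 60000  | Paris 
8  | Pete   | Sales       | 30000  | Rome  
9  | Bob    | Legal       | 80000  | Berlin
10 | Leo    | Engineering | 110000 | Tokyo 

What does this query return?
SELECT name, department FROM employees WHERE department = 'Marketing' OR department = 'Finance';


Filtering: department = 'Marketing' OR 'Finance'
Matching: 1 rows

1 rows:
Alice, Finance


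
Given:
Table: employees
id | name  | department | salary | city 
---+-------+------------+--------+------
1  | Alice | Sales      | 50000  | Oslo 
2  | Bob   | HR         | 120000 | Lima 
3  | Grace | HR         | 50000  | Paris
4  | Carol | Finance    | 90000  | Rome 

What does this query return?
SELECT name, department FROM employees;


Projecting columns: name, department

4 rows:
Alice, Sales
Bob, HR
Grace, HR
Carol, Finance


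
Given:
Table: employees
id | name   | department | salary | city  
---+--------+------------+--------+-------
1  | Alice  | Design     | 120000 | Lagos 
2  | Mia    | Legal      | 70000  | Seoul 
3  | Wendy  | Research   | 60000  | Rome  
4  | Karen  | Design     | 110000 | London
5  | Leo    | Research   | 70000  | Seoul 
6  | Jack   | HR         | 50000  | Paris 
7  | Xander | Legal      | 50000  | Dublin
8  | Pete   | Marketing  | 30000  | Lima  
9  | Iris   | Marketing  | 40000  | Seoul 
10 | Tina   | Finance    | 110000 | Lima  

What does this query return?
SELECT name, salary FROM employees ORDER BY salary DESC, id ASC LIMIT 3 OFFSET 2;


Sort by salary DESC (id ASC tiebreak), then skip 2 and take 3
Rows 3 through 5

3 rows:
Tina, 110000
Mia, 70000
Leo, 70000


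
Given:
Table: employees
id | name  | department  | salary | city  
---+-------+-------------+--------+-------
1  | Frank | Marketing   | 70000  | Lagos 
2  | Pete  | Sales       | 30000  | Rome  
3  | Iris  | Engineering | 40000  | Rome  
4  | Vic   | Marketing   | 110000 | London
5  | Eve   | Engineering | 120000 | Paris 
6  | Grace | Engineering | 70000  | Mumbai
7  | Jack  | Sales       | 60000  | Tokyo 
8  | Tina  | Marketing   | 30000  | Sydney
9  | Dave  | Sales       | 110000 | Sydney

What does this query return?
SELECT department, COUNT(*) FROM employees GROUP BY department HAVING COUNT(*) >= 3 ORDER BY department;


Groups with count >= 3:
  Engineering: 3 -> PASS
  Marketing: 3 -> PASS
  Sales: 3 -> PASS


3 groups:
Engineering, 3
Marketing, 3
Sales, 3


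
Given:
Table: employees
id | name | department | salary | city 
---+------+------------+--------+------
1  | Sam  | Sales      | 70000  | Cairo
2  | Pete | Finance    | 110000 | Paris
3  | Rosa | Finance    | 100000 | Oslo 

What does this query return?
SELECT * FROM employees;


SELECT * returns all 3 rows with all columns

3 rows:
1, Sam, Sales, 70000, Cairo
2, Pete, Finance, 110000, Paris
3, Rosa, Finance, 100000, Oslo


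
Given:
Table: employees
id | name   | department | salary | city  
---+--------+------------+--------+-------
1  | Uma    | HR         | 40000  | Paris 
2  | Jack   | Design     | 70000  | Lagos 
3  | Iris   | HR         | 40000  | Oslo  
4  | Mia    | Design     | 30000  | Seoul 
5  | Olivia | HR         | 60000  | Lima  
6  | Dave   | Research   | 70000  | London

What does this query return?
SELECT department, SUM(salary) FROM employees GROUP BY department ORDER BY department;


Summing salary within each department:
  Design: 70000 + 30000 = 100000
  HR: 40000 + 40000 + 60000 = 140000
  Research: 70000 = 70000


3 groups:
Design, 100000
HR, 140000
Research, 70000


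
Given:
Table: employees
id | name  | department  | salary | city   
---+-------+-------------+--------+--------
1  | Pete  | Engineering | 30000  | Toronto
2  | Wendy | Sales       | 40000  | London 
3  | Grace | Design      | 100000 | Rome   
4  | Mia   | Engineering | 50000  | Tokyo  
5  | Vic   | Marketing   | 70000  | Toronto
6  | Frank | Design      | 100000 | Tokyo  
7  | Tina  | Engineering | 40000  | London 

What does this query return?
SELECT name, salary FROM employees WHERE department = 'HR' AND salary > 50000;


Filtering: department = 'HR' AND salary > 50000
Matching: 0 rows

Empty result set (0 rows)


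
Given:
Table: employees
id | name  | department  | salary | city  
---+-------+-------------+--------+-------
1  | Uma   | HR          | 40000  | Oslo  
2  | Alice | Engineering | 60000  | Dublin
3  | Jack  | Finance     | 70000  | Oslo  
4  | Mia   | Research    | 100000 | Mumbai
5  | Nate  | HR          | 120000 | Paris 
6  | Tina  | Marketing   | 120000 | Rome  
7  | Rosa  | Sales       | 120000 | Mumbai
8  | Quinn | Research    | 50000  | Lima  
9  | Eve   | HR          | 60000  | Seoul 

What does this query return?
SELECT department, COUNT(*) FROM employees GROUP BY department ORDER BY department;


Assigning each row to its department group:
  Uma -> HR
  Alice -> Engineering
  Jack -> Finance
  Mia -> Research
  Nate -> HR
  Tina -> Marketing
  Rosa -> Sales
  Quinn -> Research
  Eve -> HR


6 groups:
Engineering, 1
Finance, 1
HR, 3
Marketing, 1
Research, 2
Sales, 1


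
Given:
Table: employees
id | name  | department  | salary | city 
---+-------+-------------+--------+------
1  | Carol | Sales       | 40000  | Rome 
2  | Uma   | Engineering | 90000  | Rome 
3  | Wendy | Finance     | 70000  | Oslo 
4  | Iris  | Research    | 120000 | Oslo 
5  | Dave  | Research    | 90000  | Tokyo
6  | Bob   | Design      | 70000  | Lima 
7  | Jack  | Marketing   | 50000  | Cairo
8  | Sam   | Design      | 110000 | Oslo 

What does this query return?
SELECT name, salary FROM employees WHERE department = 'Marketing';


Filtering: department = 'Marketing'
Matching rows: 1

1 rows:
Jack, 50000


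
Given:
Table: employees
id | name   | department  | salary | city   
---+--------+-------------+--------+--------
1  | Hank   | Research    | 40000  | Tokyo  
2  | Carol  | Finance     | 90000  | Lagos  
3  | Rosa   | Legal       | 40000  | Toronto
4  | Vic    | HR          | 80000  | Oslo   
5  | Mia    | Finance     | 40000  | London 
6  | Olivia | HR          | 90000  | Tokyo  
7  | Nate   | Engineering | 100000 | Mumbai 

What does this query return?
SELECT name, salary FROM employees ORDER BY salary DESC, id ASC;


Sorting by salary DESC, then id ASC for ties

7 rows:
Nate, 100000
Carol, 90000
Olivia, 90000
Vic, 80000
Hank, 40000
Rosa, 40000
Mia, 40000


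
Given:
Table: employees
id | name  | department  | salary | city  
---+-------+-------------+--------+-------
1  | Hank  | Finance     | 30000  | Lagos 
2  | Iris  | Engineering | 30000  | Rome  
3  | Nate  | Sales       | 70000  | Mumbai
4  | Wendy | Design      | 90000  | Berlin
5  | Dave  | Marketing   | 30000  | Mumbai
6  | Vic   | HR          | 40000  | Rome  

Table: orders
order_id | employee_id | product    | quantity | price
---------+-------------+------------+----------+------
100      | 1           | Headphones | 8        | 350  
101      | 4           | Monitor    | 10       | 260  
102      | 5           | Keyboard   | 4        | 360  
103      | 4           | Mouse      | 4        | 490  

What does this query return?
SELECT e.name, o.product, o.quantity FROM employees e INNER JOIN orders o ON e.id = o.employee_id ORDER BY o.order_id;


Joining employees.id = orders.employee_id:
  employee Hank (id=1) -> order Headphones
  employee Wendy (id=4) -> order Monitor
  employee Dave (id=5) -> order Keyboard
  employee Wendy (id=4) -> order Mouse


4 rows:
Hank, Headphones, 8
Wendy, Monitor, 10
Dave, Keyboard, 4
Wendy, Mouse, 4


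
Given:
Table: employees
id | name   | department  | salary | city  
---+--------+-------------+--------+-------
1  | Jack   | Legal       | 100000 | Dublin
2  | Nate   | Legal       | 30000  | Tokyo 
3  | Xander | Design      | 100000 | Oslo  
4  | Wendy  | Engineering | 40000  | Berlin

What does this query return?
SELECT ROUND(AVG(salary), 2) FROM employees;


SUM(salary) = 270000
COUNT = 4
ROUND(AVG, 2) = ROUND(270000 / 4, 2) = 67500.0

67500.0


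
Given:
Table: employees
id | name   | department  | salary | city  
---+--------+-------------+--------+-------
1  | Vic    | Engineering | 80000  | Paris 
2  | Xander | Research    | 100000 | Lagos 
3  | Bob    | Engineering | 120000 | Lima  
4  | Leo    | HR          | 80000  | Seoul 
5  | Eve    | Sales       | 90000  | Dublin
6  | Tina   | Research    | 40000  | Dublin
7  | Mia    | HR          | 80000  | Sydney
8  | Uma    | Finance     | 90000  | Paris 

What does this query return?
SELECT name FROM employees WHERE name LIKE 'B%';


LIKE 'B%' matches names starting with 'B'
Matching: 1

1 rows:
Bob


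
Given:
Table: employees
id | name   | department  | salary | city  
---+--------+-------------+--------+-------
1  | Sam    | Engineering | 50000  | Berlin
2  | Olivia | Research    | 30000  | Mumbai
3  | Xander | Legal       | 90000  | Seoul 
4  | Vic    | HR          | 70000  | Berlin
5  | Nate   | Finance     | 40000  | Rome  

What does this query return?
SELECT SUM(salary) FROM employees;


SUM(salary) = 50000 + 30000 + 90000 + 70000 + 40000 = 280000

280000
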